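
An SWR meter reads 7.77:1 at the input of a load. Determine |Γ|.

|Γ| = (S − 1)/(S + 1) = (7.77 − 1)/(7.77 + 1) = 6.77/8.77

|Γ| ≈ 0.772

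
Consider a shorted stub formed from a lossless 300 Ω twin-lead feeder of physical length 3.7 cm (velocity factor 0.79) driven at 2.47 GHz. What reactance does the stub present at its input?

λ = v/f = 0.79·c / 2.47 GHz = 0.096 m
βl = 2π·l/λ = 2π × 0.386 = 139°
tan(βl) = -0.875
For a shorted stub, Z_in = jZ_0·tan(βl)

X_in ≈ -262 Ω (capacitive)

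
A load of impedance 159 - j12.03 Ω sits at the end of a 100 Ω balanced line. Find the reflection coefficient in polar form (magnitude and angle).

Γ ≈ 0.232 ∠ -8.87°

Γ = (Z_L − Z_0)/(Z_L + Z_0) = (59 − j12.03)/(259 − j12.03)
|Γ| = 60.2/259 = 0.232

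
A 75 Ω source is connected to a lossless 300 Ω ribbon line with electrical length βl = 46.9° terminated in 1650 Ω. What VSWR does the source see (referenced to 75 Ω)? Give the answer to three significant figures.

tan(βl) = 1.07
Z_in = Z_0·(Z_L + jZ_0·tanβl)/(Z_0 + jZ_L·tanβl) = 99.4 − j264 Ω
Γ_s = (Z_in − Z_s)/(Z_in + Z_s) = (24.4 − j264)/(174 − j264), |Γ_s| = 0.838
VSWR = (1 + |Γ_s|)/(1 − |Γ_s|)

VSWR ≈ 11.3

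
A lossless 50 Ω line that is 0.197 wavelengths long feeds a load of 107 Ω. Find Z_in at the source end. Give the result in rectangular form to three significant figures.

Z_in ≈ 25.5 − j13.2 Ω

βl = 2π × 0.197 = 70.9°
tan(βl) = tan(70.9°) = 2.89
Z_in = Z_0·(Z_L + jZ_0·tanβl)/(Z_0 + jZ_L·tanβl)
     = 50·(107 + j145)/(50 + j309)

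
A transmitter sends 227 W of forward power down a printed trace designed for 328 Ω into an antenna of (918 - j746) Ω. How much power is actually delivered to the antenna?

P_delivered ≈ 130 W

|Γ| = |(590 − j746)/(1246 − j746)| = 0.655
|Γ|² = 0.429
P_refl = |Γ|²·P_inc = 97.4 W, P_del = (1 − |Γ|²)·P_inc = 130 W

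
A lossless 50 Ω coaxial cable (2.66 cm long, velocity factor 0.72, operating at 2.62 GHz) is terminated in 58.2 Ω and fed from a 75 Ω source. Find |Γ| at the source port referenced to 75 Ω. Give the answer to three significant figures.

|Γ| ≈ 0.251

λ = v/f = 0.72·c / 2.62 GHz = 0.0824 m
βl = 2π·l/λ = 2π × 0.323 = 116°
tan(βl) = -2.04
Z_in = Z_0·(Z_L + jZ_0·tanβl)/(Z_0 + jZ_L·tanβl) = 45.3 + j5.46 Ω
Γ_s = (Z_in − Z_s)/(Z_in + Z_s) = (-29.7 + j5.46)/(120 + j5.46), |Γ_s| = 0.251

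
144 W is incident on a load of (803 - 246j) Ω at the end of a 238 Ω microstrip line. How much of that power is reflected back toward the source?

P_reflected ≈ 47.8 W

|Γ| = |(565 − j246)/(1041 − j246)| = 0.576
|Γ|² = 0.332
P_refl = |Γ|²·P_inc = 47.8 W, P_del = (1 − |Γ|²)·P_inc = 96.2 W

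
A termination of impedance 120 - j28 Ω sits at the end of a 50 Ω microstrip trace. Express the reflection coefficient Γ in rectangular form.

Γ ≈ 0.427 − j0.0943

Γ = (Z_L − Z_0)/(Z_L + Z_0) = (70 − j28)/(170 − j28)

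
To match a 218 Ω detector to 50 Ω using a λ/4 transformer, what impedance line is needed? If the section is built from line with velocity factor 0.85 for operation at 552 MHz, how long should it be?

Z_qwt ≈ 104 Ω; length ≈ 11.5 cm

Z_qwt = √(Z_0·R_L) = √(50 × 218) = √10900
λ = 0.85·c/f = 0.462 m, so l = λ/4 = 0.115 m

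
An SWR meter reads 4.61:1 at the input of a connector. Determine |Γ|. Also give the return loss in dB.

|Γ| = (S − 1)/(S + 1) = (4.61 − 1)/(4.61 + 1) = 3.61/5.61
RL = −20·log₁₀|Γ| = −20·log₁₀(0.643)

|Γ| ≈ 0.643; return loss ≈ 3.83 dB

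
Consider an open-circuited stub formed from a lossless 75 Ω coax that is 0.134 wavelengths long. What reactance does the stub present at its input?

X_in ≈ -67 Ω (capacitive)

βl = 2π × 0.134 = 48.2°
tan(βl) = 1.12
For an open-circuited stub, Z_in = −jZ_0·cot(βl) = −jZ_0/tan(βl)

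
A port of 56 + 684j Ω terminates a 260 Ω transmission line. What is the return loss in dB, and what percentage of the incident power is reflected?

Γ = (-204 + j684)/(316 + j684), |Γ| = 0.947
RL = −20·log₁₀(0.947) = 0.47 dB
P_refl/P_inc = |Γ|² = 0.897

RL ≈ 0.47 dB; 89.7% of incident power reflected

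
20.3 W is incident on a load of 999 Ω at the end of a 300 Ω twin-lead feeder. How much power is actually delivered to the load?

Γ = (999 − 300)/(999 + 300) = 0.538
|Γ|² = 0.29
P_refl = |Γ|²·P_inc = 5.88 W, P_del = (1 − |Γ|²)·P_inc = 14.4 W

P_delivered ≈ 14.4 W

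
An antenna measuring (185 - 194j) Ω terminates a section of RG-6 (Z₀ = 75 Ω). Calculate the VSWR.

VSWR ≈ 5.4

Γ = (Z_L − Z_0)/(Z_L + Z_0) = (110 − j194)/(260 − j194)
|Γ| = 223/324 = 0.687
VSWR = (1 + |Γ|)/(1 − |Γ|) = 1.69/0.313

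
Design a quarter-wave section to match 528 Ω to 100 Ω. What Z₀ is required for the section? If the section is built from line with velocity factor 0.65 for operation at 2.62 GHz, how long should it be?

Z_qwt = √(Z_0·R_L) = √(100 × 528) = √52800
λ = 0.65·c/f = 0.0744 m, so l = λ/4 = 0.0186 m

Z_qwt ≈ 230 Ω; length ≈ 1.86 cm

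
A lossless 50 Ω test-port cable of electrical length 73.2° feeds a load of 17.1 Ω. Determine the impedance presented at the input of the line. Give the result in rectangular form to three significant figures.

Z_in ≈ 89.7 + j64.1 Ω

tan(βl) = tan(73.2°) = 3.31
Z_in = Z_0·(Z_L + jZ_0·tanβl)/(Z_0 + jZ_L·tanβl)
     = 50·(17.1 + j166)/(50 + j56.6)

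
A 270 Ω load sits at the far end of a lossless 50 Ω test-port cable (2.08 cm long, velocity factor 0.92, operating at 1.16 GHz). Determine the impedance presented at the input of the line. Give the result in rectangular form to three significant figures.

λ = v/f = 0.92·c / 1.16 GHz = 0.238 m
βl = 2π·l/λ = 2π × 0.0874 = 31.5°
tan(βl) = tan(31.5°) = 0.612
Z_in = Z_0·(Z_L + jZ_0·tanβl)/(Z_0 + jZ_L·tanβl)
     = 50·(270 + j30.6)/(50 + j165)

Z_in ≈ 31.1 − j72.3 Ω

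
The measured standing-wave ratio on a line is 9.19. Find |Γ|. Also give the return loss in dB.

|Γ| = (S − 1)/(S + 1) = (9.19 − 1)/(9.19 + 1) = 8.19/10.2
RL = −20·log₁₀|Γ| = −20·log₁₀(0.804)

|Γ| ≈ 0.804; return loss ≈ 1.9 dB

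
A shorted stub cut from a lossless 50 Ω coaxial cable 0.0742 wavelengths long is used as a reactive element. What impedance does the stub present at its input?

Z_in ≈ +j25.2 Ω

βl = 2π × 0.0742 = 26.7°
tan(βl) = 0.503
For a shorted stub, Z_in = jZ_0·tan(βl)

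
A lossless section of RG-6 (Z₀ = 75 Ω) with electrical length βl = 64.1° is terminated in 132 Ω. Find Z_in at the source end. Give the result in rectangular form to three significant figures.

Z_in ≈ 48.9 − j22.9 Ω

tan(βl) = tan(64.1°) = 2.06
Z_in = Z_0·(Z_L + jZ_0·tanβl)/(Z_0 + jZ_L·tanβl)
     = 75·(132 + j154)/(75 + j272)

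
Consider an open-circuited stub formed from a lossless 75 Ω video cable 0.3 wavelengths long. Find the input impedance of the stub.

βl = 2π × 0.3 = 108°
tan(βl) = -3.08
For an open-circuited stub, Z_in = −jZ_0·cot(βl) = −jZ_0/tan(βl)

Z_in ≈ +j24.4 Ω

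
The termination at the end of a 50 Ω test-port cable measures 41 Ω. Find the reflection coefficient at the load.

Γ = -0.0989

Γ = (Z_L − Z_0)/(Z_L + Z_0) = (41 − 50)/(41 + 50) = -9/91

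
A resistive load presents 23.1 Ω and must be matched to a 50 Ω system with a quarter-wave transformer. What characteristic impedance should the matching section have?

Z_qwt = √(Z_0·R_L) = √(50 × 23.1) = √1155

Z_qwt ≈ 34 Ω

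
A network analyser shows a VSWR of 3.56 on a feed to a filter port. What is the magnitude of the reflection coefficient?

|Γ| ≈ 0.561

|Γ| = (S − 1)/(S + 1) = (3.56 − 1)/(3.56 + 1) = 2.56/4.56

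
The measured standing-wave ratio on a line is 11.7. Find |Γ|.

|Γ| ≈ 0.843

|Γ| = (S − 1)/(S + 1) = (11.7 − 1)/(11.7 + 1) = 10.7/12.7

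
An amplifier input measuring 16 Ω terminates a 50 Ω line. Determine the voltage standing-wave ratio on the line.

Γ = (16 − 50)/(16 + 50) = -0.515
VSWR = (1 + 0.515)/(1 − 0.515)

VSWR ≈ 3.12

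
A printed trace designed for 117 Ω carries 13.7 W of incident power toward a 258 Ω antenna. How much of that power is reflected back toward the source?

P_reflected ≈ 1.94 W

Γ = (258 − 117)/(258 + 117) = 0.376
|Γ|² = 0.141
P_refl = |Γ|²·P_inc = 1.94 W, P_del = (1 − |Γ|²)·P_inc = 11.8 W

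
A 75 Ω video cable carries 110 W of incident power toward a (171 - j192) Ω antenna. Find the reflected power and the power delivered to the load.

|Γ| = |(96 − j192)/(246 − j192)| = 0.688
|Γ|² = 0.473
P_refl = |Γ|²·P_inc = 52.1 W, P_del = (1 − |Γ|²)·P_inc = 57.9 W

P_reflected ≈ 52.1 W; P_delivered ≈ 57.9 W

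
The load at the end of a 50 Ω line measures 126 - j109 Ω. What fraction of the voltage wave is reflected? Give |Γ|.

Γ = (Z_L − Z_0)/(Z_L + Z_0) = (76 − j109)/(176 − j109)
|Γ| = 133/207

|Γ| ≈ 0.642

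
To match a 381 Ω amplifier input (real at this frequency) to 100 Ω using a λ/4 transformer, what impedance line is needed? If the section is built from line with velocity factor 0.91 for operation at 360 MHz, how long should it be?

Z_qwt ≈ 195 Ω; length ≈ 19 cm

Z_qwt = √(Z_0·R_L) = √(100 × 381) = √38100
λ = 0.91·c/f = 0.758 m, so l = λ/4 = 0.19 m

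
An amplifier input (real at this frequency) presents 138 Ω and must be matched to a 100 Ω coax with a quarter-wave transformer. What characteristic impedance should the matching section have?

Z_qwt ≈ 117 Ω

Z_qwt = √(Z_0·R_L) = √(100 × 138) = √13800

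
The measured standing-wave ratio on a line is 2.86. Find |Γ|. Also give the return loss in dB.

|Γ| = (S − 1)/(S + 1) = (2.86 − 1)/(2.86 + 1) = 1.86/3.86
RL = −20·log₁₀|Γ| = −20·log₁₀(0.482)

|Γ| ≈ 0.482; return loss ≈ 6.34 dB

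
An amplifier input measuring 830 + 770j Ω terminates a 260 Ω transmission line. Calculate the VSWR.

VSWR ≈ 6.09

Γ = (Z_L − Z_0)/(Z_L + Z_0) = (570 + j770)/(1090 + j770)
|Γ| = 958/1330 = 0.718
VSWR = (1 + |Γ|)/(1 − |Γ|) = 1.72/0.282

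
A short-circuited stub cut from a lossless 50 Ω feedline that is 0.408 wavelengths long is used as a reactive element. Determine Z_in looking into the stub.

βl = 2π × 0.408 = 147°
tan(βl) = -0.652
For a short-circuited stub, Z_in = jZ_0·tan(βl)

Z_in ≈ −j32.6 Ω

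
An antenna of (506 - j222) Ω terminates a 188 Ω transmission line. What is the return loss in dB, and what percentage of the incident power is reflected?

RL ≈ 5.48 dB; 28.3% of incident power reflected

Γ = (318 − j222)/(694 − j222), |Γ| = 0.532
RL = −20·log₁₀(0.532) = 5.48 dB
P_refl/P_inc = |Γ|² = 0.283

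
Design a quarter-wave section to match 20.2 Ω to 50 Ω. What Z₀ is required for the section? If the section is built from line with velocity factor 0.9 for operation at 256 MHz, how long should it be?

Z_qwt ≈ 31.8 Ω; length ≈ 26.4 cm

Z_qwt = √(Z_0·R_L) = √(50 × 20.2) = √1010
λ = 0.9·c/f = 1.05 m, so l = λ/4 = 0.264 m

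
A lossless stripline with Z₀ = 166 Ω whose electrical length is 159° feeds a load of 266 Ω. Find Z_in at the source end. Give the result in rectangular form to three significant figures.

Z_in ≈ 221 + j72.5 Ω

tan(βl) = tan(159°) = -0.384
Z_in = Z_0·(Z_L + jZ_0·tanβl)/(Z_0 + jZ_L·tanβl)
     = 166·(266 − j63.7)/(166 − j102)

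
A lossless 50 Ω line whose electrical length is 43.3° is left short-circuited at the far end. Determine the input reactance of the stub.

X_in ≈ 47.1 Ω (inductive)

tan(βl) = 0.942
For a short-circuited stub, Z_in = jZ_0·tan(βl)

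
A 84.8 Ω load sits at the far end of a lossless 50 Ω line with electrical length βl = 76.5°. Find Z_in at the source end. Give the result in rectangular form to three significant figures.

tan(βl) = tan(76.5°) = 4.17
Z_in = Z_0·(Z_L + jZ_0·tanβl)/(Z_0 + jZ_L·tanβl)
     = 50·(84.8 + j208)/(50 + j353)

Z_in ≈ 30.6 − j7.68 Ω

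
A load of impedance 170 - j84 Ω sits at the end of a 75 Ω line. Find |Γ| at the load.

|Γ| ≈ 0.49

Γ = (Z_L − Z_0)/(Z_L + Z_0) = (95 − j84)/(245 − j84)
|Γ| = 127/259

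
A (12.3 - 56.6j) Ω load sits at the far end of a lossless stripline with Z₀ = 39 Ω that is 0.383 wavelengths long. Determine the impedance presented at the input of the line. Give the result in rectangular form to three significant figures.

Z_in ≈ 125 + j180 Ω

βl = 2π × 0.383 = 138°
tan(βl) = tan(138°) = -0.904
Z_in = Z_0·(Z_L + jZ_0·tanβl)/(Z_0 + jZ_L·tanβl)
     = 39·(12.3 − j91.9)/(-12.2 − j11.1)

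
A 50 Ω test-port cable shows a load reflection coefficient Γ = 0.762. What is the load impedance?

Z_L ≈ 370 Ω

Z_L = Z_0·(1 + Γ)/(1 − Γ) = 50·(1.76)/(0.238)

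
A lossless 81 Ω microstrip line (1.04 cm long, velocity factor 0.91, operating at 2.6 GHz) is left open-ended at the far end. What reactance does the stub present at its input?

X_in ≈ -113 Ω (capacitive)

λ = v/f = 0.91·c / 2.6 GHz = 0.105 m
βl = 2π·l/λ = 2π × 0.099 = 35.7°
tan(βl) = 0.717
For an open-ended stub, Z_in = −jZ_0·cot(βl) = −jZ_0/tan(βl)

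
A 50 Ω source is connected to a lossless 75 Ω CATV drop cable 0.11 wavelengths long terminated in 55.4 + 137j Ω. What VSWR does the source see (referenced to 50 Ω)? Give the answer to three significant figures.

VSWR ≈ 9.38

βl = 2π × 0.11 = 39.6°
tan(βl) = 0.827
Z_in = Z_0·(Z_L + jZ_0·tanβl)/(Z_0 + jZ_L·tanβl) = 147 − j214 Ω
Γ_s = (Z_in − Z_s)/(Z_in + Z_s) = (97 − j214)/(197 − j214), |Γ_s| = 0.807
VSWR = (1 + |Γ_s|)/(1 − |Γ_s|)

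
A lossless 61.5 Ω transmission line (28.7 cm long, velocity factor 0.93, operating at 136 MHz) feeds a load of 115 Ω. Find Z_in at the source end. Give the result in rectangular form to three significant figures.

λ = v/f = 0.93·c / 136 MHz = 2.05 m
βl = 2π·l/λ = 2π × 0.14 = 50.4°
tan(βl) = tan(50.4°) = 1.21
Z_in = Z_0·(Z_L + jZ_0·tanβl)/(Z_0 + jZ_L·tanβl)
     = 61.5·(115 + j74.2)/(61.5 + j139)

Z_in ≈ 46.4 − j30.4 Ω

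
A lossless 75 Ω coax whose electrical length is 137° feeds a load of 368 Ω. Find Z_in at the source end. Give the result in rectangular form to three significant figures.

tan(βl) = tan(137°) = -0.933
Z_in = Z_0·(Z_L + jZ_0·tanβl)/(Z_0 + jZ_L·tanβl)
     = 75·(368 − j69.9)/(75 − j343)

Z_in ≈ 31.4 + j73.6 Ω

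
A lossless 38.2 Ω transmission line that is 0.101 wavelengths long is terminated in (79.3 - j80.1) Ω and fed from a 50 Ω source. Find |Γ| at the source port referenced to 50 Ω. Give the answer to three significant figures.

|Γ| ≈ 0.659

βl = 2π × 0.101 = 36.4°
tan(βl) = 0.736
Z_in = Z_0·(Z_L + jZ_0·tanβl)/(Z_0 + jZ_L·tanβl) = 13.9 − j28.8 Ω
Γ_s = (Z_in − Z_s)/(Z_in + Z_s) = (-36.1 − j28.8)/(63.9 − j28.8), |Γ_s| = 0.659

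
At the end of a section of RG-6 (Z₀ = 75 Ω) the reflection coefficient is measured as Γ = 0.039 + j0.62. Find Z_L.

Z_L ≈ 35.2 + j71.1 Ω

Z_L = Z_0·(1 + Γ)/(1 − Γ) = 75·(1.04 + j0.62)/(0.961 − j0.62)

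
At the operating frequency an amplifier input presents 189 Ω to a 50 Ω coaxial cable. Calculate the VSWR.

VSWR ≈ 3.78

Γ = (189 − 50)/(189 + 50) = 0.582
VSWR = (1 + 0.582)/(1 − 0.582)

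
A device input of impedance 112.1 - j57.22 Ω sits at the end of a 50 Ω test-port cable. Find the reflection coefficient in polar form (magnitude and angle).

Γ = (Z_L − Z_0)/(Z_L + Z_0) = (62.1 − j57.22)/(162.1 − j57.22)
|Γ| = 84.4/172 = 0.491

Γ ≈ 0.491 ∠ -23.2°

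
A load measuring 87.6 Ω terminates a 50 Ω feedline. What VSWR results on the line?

VSWR ≈ 1.75

Γ = (87.6 − 50)/(87.6 + 50) = 0.273
VSWR = (1 + 0.273)/(1 − 0.273)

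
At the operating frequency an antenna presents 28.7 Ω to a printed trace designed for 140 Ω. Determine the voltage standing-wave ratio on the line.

VSWR ≈ 4.88

Γ = (28.7 − 140)/(28.7 + 140) = -0.66
VSWR = (1 + 0.66)/(1 − 0.66)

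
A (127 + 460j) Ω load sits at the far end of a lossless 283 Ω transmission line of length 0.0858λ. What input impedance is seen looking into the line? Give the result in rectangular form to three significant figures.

Z_in ≈ 2370 − j229 Ω

βl = 2π × 0.0858 = 30.9°
tan(βl) = tan(30.9°) = 0.598
Z_in = Z_0·(Z_L + jZ_0·tanβl)/(Z_0 + jZ_L·tanβl)
     = 283·(127 + j629)/(7.83 + j76)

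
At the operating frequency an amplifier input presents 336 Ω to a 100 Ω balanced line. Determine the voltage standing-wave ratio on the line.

VSWR ≈ 3.36

Γ = (336 − 100)/(336 + 100) = 0.541
VSWR = (1 + 0.541)/(1 − 0.541)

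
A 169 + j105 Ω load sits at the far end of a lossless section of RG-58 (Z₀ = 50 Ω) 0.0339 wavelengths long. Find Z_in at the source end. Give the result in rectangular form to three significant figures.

Z_in ≈ 213 − j72.5 Ω

βl = 2π × 0.0339 = 12.2°
tan(βl) = tan(12.2°) = 0.216
Z_in = Z_0·(Z_L + jZ_0·tanβl)/(Z_0 + jZ_L·tanβl)
     = 50·(169 + j116)/(27.3 + j36.6)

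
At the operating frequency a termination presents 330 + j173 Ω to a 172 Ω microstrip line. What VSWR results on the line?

VSWR ≈ 2.58

Γ = (Z_L − Z_0)/(Z_L + Z_0) = (158 + j173)/(502 + j173)
|Γ| = 234/531 = 0.441
VSWR = (1 + |Γ|)/(1 − |Γ|) = 1.44/0.559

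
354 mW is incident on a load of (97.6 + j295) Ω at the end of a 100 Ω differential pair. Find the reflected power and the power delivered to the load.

|Γ| = |(-2.4 + j295)/(197.6 + j295)| = 0.831
|Γ|² = 0.69
P_refl = |Γ|²·P_inc = 244 mW, P_del = (1 − |Γ|²)·P_inc = 110 mW

P_reflected ≈ 244 mW; P_delivered ≈ 110 mW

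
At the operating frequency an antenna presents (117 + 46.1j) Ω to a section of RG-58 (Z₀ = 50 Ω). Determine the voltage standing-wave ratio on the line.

VSWR ≈ 2.77

Γ = (Z_L − Z_0)/(Z_L + Z_0) = (67 + j46.1)/(167 + j46.1)
|Γ| = 81.3/173 = 0.469
VSWR = (1 + |Γ|)/(1 − |Γ|) = 1.47/0.531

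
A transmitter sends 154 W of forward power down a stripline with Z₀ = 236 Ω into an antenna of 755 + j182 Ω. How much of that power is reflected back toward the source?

P_reflected ≈ 45.9 W

|Γ| = |(519 + j182)/(991 + j182)| = 0.546
|Γ|² = 0.298
P_refl = |Γ|²·P_inc = 45.9 W, P_del = (1 − |Γ|²)·P_inc = 108 W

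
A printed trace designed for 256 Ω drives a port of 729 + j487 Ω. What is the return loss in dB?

Γ = (473 + j487)/(985 + j487), |Γ| = 0.618
RL = −20·log₁₀|Γ| = −20·log₁₀(0.618)

RL ≈ 4.18 dB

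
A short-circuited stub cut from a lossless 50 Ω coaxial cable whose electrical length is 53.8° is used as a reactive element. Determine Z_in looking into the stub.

Z_in ≈ +j68.3 Ω

tan(βl) = 1.37
For a short-circuited stub, Z_in = jZ_0·tan(βl)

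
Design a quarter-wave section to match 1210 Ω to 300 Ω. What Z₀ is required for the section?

Z_qwt = √(Z_0·R_L) = √(300 × 1210) = √363000

Z_qwt ≈ 602 Ω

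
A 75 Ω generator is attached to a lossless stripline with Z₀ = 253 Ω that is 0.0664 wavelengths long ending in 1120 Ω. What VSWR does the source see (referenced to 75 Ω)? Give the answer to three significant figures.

VSWR ≈ 12.8

βl = 2π × 0.0664 = 23.9°
tan(βl) = 0.443
Z_in = Z_0·(Z_L + jZ_0·tanβl)/(Z_0 + jZ_L·tanβl) = 276 − j430 Ω
Γ_s = (Z_in − Z_s)/(Z_in + Z_s) = (201 − j430)/(351 − j430), |Γ_s| = 0.855
VSWR = (1 + |Γ_s|)/(1 − |Γ_s|)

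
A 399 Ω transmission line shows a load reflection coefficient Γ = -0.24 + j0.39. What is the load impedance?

Z_L ≈ 187 + j184 Ω

Z_L = Z_0·(1 + Γ)/(1 − Γ) = 399·(0.76 + j0.39)/(1.24 − j0.39)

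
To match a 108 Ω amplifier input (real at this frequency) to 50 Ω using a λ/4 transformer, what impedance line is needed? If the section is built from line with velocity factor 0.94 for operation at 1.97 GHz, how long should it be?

Z_qwt ≈ 73.5 Ω; length ≈ 3.58 cm

Z_qwt = √(Z_0·R_L) = √(50 × 108) = √5400
λ = 0.94·c/f = 0.143 m, so l = λ/4 = 0.0358 m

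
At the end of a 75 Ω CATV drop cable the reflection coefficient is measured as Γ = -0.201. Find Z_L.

Z_L ≈ 49.9 Ω

Z_L = Z_0·(1 + Γ)/(1 − Γ) = 75·(0.799)/(1.2)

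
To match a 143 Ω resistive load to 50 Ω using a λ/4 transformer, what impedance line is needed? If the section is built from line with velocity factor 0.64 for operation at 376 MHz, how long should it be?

Z_qwt = √(Z_0·R_L) = √(50 × 143) = √7150
λ = 0.64·c/f = 0.511 m, so l = λ/4 = 0.128 m

Z_qwt ≈ 84.6 Ω; length ≈ 12.8 cm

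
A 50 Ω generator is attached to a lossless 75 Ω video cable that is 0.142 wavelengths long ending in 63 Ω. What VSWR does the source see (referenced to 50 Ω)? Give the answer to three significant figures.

βl = 2π × 0.142 = 51.1°
tan(βl) = 1.24
Z_in = Z_0·(Z_L + jZ_0·tanβl)/(Z_0 + jZ_L·tanβl) = 76.7 + j13.1 Ω
Γ_s = (Z_in − Z_s)/(Z_in + Z_s) = (26.7 + j13.1)/(127 + j13.1), |Γ_s| = 0.233
VSWR = (1 + |Γ_s|)/(1 − |Γ_s|)

VSWR ≈ 1.61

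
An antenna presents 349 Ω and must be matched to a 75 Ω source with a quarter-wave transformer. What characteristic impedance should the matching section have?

Z_qwt = √(Z_0·R_L) = √(75 × 349) = √26180

Z_qwt ≈ 162 Ω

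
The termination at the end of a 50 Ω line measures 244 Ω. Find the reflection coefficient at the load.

Γ = (Z_L − Z_0)/(Z_L + Z_0) = (244 − 50)/(244 + 50) = 194/294

Γ = 0.66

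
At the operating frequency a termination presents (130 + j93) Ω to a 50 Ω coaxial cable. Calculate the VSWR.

Γ = (Z_L − Z_0)/(Z_L + Z_0) = (80 + j93)/(180 + j93)
|Γ| = 123/203 = 0.605
VSWR = (1 + |Γ|)/(1 − |Γ|) = 1.61/0.395

VSWR ≈ 4.07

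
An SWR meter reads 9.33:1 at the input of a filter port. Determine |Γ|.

|Γ| ≈ 0.806

|Γ| = (S − 1)/(S + 1) = (9.33 − 1)/(9.33 + 1) = 8.33/10.3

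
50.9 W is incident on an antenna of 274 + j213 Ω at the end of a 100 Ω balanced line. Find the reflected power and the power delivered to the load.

P_reflected ≈ 20.8 W; P_delivered ≈ 30.1 W

|Γ| = |(174 + j213)/(374 + j213)| = 0.639
|Γ|² = 0.408
P_refl = |Γ|²·P_inc = 20.8 W, P_del = (1 − |Γ|²)·P_inc = 30.1 W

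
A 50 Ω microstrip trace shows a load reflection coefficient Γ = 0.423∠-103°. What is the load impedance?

Z_L ≈ 30 − j30.1 Ω

Z_L = Z_0·(1 + Γ)/(1 − Γ) = 50·(0.905 − j0.412)/(1.1 + j0.412)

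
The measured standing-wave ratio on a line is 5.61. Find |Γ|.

|Γ| ≈ 0.697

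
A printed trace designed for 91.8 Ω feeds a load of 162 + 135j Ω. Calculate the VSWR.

VSWR ≈ 3.25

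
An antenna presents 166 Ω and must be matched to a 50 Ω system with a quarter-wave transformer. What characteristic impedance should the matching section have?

Z_qwt ≈ 91.1 Ω

Z_qwt = √(Z_0·R_L) = √(50 × 166) = √8300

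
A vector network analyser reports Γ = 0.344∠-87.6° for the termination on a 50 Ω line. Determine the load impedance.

Z_L = Z_0·(1 + Γ)/(1 − Γ) = 50·(1.01 − j0.344)/(0.986 + j0.344)

Z_L ≈ 40.5 − j31.5 Ω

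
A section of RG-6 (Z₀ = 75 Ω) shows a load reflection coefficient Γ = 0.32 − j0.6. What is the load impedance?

Z_L ≈ 49 − j109 Ω

Z_L = Z_0·(1 + Γ)/(1 − Γ) = 75·(1.32 − j0.6)/(0.68 + j0.6)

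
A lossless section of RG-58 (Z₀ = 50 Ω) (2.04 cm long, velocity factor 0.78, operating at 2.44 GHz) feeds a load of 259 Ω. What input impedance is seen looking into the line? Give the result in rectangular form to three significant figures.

Z_in ≈ 10.2 − j11.5 Ω

λ = v/f = 0.78·c / 2.44 GHz = 0.0959 m
βl = 2π·l/λ = 2π × 0.213 = 76.6°
tan(βl) = tan(76.6°) = 4.19
Z_in = Z_0·(Z_L + jZ_0·tanβl)/(Z_0 + jZ_L·tanβl)
     = 50·(259 + j210)/(50 + j1090)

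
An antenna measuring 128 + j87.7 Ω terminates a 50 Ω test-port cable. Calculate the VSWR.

VSWR ≈ 3.9

Γ = (Z_L − Z_0)/(Z_L + Z_0) = (78 + j87.7)/(178 + j87.7)
|Γ| = 117/198 = 0.591
VSWR = (1 + |Γ|)/(1 − |Γ|) = 1.59/0.409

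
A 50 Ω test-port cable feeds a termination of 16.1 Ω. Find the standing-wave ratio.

For a purely resistive load, VSWR = R_L/Z_0 or Z_0/R_L (whichever > 1) = 50/16.1

VSWR ≈ 3.11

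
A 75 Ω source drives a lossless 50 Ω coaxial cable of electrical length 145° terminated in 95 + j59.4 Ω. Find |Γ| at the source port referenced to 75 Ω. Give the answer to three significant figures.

|Γ| ≈ 0.537

tan(βl) = -0.7
Z_in = Z_0·(Z_L + jZ_0·tanβl)/(Z_0 + jZ_L·tanβl) = 27.6 + j33.4 Ω
Γ_s = (Z_in − Z_s)/(Z_in + Z_s) = (-47.4 + j33.4)/(103 + j33.4), |Γ_s| = 0.537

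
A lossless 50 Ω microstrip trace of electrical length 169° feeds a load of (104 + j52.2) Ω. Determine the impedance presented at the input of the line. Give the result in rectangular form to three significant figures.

Z_in ≈ 67 + j57.8 Ω

tan(βl) = tan(169°) = -0.194
Z_in = Z_0·(Z_L + jZ_0·tanβl)/(Z_0 + jZ_L·tanβl)
     = 50·(104 + j42.5)/(60.1 − j20.2)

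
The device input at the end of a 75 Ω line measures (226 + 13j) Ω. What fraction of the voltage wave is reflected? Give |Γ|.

Γ = (Z_L − Z_0)/(Z_L + Z_0) = (151 + j13)/(301 + j13)
|Γ| = 152/301

|Γ| ≈ 0.503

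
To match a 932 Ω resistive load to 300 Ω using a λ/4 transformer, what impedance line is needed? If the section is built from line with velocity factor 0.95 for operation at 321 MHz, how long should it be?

Z_qwt ≈ 529 Ω; length ≈ 22.2 cm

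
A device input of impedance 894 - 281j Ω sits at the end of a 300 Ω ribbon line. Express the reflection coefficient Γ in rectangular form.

Γ ≈ 0.524 − j0.112

Γ = (Z_L − Z_0)/(Z_L + Z_0) = (594 − j281)/(1194 − j281)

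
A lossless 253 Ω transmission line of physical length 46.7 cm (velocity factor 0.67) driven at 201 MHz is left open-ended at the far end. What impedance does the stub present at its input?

Z_in ≈ +j1200 Ω

λ = v/f = 0.67·c / 201 MHz = 1 m
βl = 2π·l/λ = 2π × 0.467 = 168°
tan(βl) = -0.21
For an open-ended stub, Z_in = −jZ_0·cot(βl) = −jZ_0/tan(βl)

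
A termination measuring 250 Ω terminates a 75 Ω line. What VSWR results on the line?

VSWR ≈ 3.33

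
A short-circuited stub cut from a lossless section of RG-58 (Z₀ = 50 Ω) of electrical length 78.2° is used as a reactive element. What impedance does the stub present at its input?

tan(βl) = 4.79
For a short-circuited stub, Z_in = jZ_0·tan(βl)

Z_in ≈ +j239 Ω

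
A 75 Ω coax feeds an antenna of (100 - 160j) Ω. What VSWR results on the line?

VSWR ≈ 5.31

Γ = (Z_L − Z_0)/(Z_L + Z_0) = (25 − j160)/(175 − j160)
|Γ| = 162/237 = 0.683
VSWR = (1 + |Γ|)/(1 − |Γ|) = 1.68/0.317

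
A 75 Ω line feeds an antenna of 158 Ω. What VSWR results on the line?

For a purely resistive load, VSWR = R_L/Z_0 or Z_0/R_L (whichever > 1) = 158/75

VSWR ≈ 2.11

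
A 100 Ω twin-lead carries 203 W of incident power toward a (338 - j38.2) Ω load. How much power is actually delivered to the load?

|Γ| = |(238 − j38.2)/(438 − j38.2)| = 0.548
|Γ|² = 0.301
P_refl = |Γ|²·P_inc = 61 W, P_del = (1 − |Γ|²)·P_inc = 142 W

P_delivered ≈ 142 W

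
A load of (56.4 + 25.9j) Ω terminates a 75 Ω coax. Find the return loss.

Γ = (-18.6 + j25.9)/(131.4 + j25.9), |Γ| = 0.238
RL = −20·log₁₀|Γ| = −20·log₁₀(0.238)

RL ≈ 12.5 dB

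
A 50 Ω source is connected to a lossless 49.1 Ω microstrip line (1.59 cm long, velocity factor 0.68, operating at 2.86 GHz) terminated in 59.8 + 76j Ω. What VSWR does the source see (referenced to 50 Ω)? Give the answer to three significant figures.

VSWR ≈ 3.77

λ = v/f = 0.68·c / 2.86 GHz = 0.0713 m
βl = 2π·l/λ = 2π × 0.223 = 80.2°
tan(βl) = 5.82
Z_in = Z_0·(Z_L + jZ_0·tanβl)/(Z_0 + jZ_L·tanβl) = 18.2 − j29 Ω
Γ_s = (Z_in − Z_s)/(Z_in + Z_s) = (-31.8 − j29)/(68.2 − j29), |Γ_s| = 0.58
VSWR = (1 + |Γ_s|)/(1 − |Γ_s|)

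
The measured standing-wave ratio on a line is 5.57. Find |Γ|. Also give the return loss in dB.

|Γ| = (S − 1)/(S + 1) = (5.57 − 1)/(5.57 + 1) = 4.57/6.57
RL = −20·log₁₀|Γ| = −20·log₁₀(0.696)

|Γ| ≈ 0.696; return loss ≈ 3.15 dB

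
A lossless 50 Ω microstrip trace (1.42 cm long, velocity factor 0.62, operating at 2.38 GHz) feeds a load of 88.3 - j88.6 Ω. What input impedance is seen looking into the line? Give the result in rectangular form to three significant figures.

Z_in ≈ 13.2 − j6.21 Ω

λ = v/f = 0.62·c / 2.38 GHz = 0.0782 m
βl = 2π·l/λ = 2π × 0.182 = 65.4°
tan(βl) = tan(65.4°) = 2.19
Z_in = Z_0·(Z_L + jZ_0·tanβl)/(Z_0 + jZ_L·tanβl)
     = 50·(88.3 + j20.7)/(244 + j193)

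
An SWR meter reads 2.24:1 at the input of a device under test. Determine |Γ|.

|Γ| ≈ 0.383

|Γ| = (S − 1)/(S + 1) = (2.24 − 1)/(2.24 + 1) = 1.24/3.24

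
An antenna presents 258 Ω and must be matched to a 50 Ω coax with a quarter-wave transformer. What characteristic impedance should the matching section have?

Z_qwt = √(Z_0·R_L) = √(50 × 258) = √12900

Z_qwt ≈ 114 Ω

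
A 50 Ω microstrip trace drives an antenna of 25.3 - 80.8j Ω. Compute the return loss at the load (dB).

Γ = (-24.7 − j80.8)/(75.3 − j80.8), |Γ| = 0.765
RL = −20·log₁₀|Γ| = −20·log₁₀(0.765)

RL ≈ 2.33 dB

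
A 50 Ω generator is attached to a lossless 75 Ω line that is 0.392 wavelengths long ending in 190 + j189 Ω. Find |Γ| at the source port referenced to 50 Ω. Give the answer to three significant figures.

βl = 2π × 0.392 = 141°
tan(βl) = -0.806
Z_in = Z_0·(Z_L + jZ_0·tanβl)/(Z_0 + jZ_L·tanβl) = 23.5 + j58.2 Ω
Γ_s = (Z_in − Z_s)/(Z_in + Z_s) = (-26.5 + j58.2)/(73.5 + j58.2), |Γ_s| = 0.683

|Γ| ≈ 0.683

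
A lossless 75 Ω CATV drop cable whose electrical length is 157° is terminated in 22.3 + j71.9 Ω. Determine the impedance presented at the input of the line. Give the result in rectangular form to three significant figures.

tan(βl) = tan(157°) = -0.424
Z_in = Z_0·(Z_L + jZ_0·tanβl)/(Z_0 + jZ_L·tanβl)
     = 75·(22.3 + j40.1)/(106 − j9.47)

Z_in ≈ 13.2 + j29.7 Ω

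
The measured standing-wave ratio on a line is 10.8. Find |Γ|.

|Γ| = (S − 1)/(S + 1) = (10.8 − 1)/(10.8 + 1) = 9.8/11.8

|Γ| ≈ 0.831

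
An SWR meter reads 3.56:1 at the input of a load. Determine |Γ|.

|Γ| ≈ 0.561

|Γ| = (S − 1)/(S + 1) = (3.56 − 1)/(3.56 + 1) = 2.56/4.56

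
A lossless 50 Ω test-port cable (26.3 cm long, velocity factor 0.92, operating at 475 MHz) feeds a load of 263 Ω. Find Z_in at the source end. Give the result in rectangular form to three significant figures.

Z_in ≈ 79.8 + j114 Ω

λ = v/f = 0.92·c / 475 MHz = 0.581 m
βl = 2π·l/λ = 2π × 0.453 = 163°
tan(βl) = tan(163°) = -0.307
Z_in = Z_0·(Z_L + jZ_0·tanβl)/(Z_0 + jZ_L·tanβl)
     = 50·(263 − j15.3)/(50 − j80.7)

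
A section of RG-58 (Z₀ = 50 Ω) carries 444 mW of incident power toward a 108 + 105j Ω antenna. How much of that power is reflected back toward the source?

|Γ| = |(58 + j105)/(158 + j105)| = 0.632
|Γ|² = 0.4
P_refl = |Γ|²·P_inc = 178 mW, P_del = (1 − |Γ|²)·P_inc = 266 mW

P_reflected ≈ 178 mW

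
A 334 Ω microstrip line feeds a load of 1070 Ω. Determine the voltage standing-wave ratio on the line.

Γ = (1070 − 334)/(1070 + 334) = 0.524
VSWR = (1 + 0.524)/(1 − 0.524)

VSWR ≈ 3.2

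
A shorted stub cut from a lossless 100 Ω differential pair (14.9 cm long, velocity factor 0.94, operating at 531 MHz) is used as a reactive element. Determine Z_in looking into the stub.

λ = v/f = 0.94·c / 531 MHz = 0.531 m
βl = 2π·l/λ = 2π × 0.281 = 101°
tan(βl) = -5.14
For a shorted stub, Z_in = jZ_0·tan(βl)

Z_in ≈ −j514 Ω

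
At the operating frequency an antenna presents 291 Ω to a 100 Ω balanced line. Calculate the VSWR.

Γ = (291 − 100)/(291 + 100) = 0.488
VSWR = (1 + 0.488)/(1 − 0.488)

VSWR ≈ 2.91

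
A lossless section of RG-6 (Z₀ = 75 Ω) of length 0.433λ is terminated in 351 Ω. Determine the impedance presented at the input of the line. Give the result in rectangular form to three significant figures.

βl = 2π × 0.433 = 156°
tan(βl) = tan(156°) = -0.448
Z_in = Z_0·(Z_L + jZ_0·tanβl)/(Z_0 + jZ_L·tanβl)
     = 75·(351 − j33.6)/(75 − j157)

Z_in ≈ 78.2 + j130 Ω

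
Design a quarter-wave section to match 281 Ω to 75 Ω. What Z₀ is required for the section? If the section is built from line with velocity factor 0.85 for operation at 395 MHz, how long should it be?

Z_qwt ≈ 145 Ω; length ≈ 16.1 cm

Z_qwt = √(Z_0·R_L) = √(75 × 281) = √21080
λ = 0.85·c/f = 0.646 m, so l = λ/4 = 0.161 m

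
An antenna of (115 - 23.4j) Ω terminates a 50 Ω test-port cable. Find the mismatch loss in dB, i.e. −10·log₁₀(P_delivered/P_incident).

mismatch loss ≈ 0.819 dB

Γ = (65 − j23.4)/(165 − j23.4), |Γ| = 0.415
|Γ|² = 0.172, so P_del/P_inc = 1 − |Γ|² = 0.828
ML = −10·log₁₀(1 − |Γ|²)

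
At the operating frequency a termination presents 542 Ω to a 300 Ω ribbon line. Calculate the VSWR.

VSWR ≈ 1.81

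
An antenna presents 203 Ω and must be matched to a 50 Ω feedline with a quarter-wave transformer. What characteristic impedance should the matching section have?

Z_qwt = √(Z_0·R_L) = √(50 × 203) = √10150

Z_qwt ≈ 101 Ω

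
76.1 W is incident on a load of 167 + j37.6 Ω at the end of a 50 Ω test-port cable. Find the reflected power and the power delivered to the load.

P_reflected ≈ 23.7 W; P_delivered ≈ 52.4 W

|Γ| = |(117 + j37.6)/(217 + j37.6)| = 0.558
|Γ|² = 0.311
P_refl = |Γ|²·P_inc = 23.7 W, P_del = (1 − |Γ|²)·P_inc = 52.4 W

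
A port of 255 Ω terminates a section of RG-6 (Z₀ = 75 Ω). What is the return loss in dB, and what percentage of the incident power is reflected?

Γ = (255 − 75)/(255 + 75) = 0.545
RL = −20·log₁₀(0.545) = 5.26 dB
P_refl/P_inc = |Γ|² = 0.298

RL ≈ 5.26 dB; 29.8% of incident power reflected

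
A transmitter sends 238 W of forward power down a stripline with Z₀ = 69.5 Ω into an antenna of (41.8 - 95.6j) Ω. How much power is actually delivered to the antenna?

P_delivered ≈ 128 W

|Γ| = |(-27.7 − j95.6)/(111.3 − j95.6)| = 0.678
|Γ|² = 0.46
P_refl = |Γ|²·P_inc = 110 W, P_del = (1 − |Γ|²)·P_inc = 128 W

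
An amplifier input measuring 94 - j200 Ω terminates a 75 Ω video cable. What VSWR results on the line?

VSWR ≈ 7.59

Γ = (Z_L − Z_0)/(Z_L + Z_0) = (19 − j200)/(169 − j200)
|Γ| = 201/262 = 0.767
VSWR = (1 + |Γ|)/(1 − |Γ|) = 1.77/0.233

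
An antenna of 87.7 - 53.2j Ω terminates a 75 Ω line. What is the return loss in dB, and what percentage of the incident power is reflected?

Γ = (12.7 − j53.2)/(162.7 − j53.2), |Γ| = 0.32
RL = −20·log₁₀(0.32) = 9.91 dB
P_refl/P_inc = |Γ|² = 0.102

RL ≈ 9.91 dB; 10.2% of incident power reflected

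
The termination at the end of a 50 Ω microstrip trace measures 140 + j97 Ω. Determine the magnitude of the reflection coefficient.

Γ = (Z_L − Z_0)/(Z_L + Z_0) = (90 + j97)/(190 + j97)
|Γ| = 132/213

|Γ| ≈ 0.62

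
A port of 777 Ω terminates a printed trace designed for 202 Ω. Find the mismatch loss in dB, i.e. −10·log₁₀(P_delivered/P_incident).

Γ = (777 − 202)/(777 + 202) = 0.587
|Γ|² = 0.345, so P_del/P_inc = 1 − |Γ|² = 0.655
ML = −10·log₁₀(1 − |Γ|²)

mismatch loss ≈ 1.84 dB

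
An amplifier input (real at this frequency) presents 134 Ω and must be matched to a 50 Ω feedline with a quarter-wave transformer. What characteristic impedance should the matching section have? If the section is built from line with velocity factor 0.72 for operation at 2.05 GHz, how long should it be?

Z_qwt ≈ 81.9 Ω; length ≈ 2.63 cm

Z_qwt = √(Z_0·R_L) = √(50 × 134) = √6700
λ = 0.72·c/f = 0.105 m, so l = λ/4 = 0.0263 m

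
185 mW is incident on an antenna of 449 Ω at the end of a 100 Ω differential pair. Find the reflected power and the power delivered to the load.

P_reflected ≈ 74.8 mW; P_delivered ≈ 110 mW

Γ = (449 − 100)/(449 + 100) = 0.636
|Γ|² = 0.404
P_refl = |Γ|²·P_inc = 74.8 mW, P_del = (1 − |Γ|²)·P_inc = 110 mW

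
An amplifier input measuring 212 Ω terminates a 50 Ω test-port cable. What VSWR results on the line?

Γ = (212 − 50)/(212 + 50) = 0.618
VSWR = (1 + 0.618)/(1 − 0.618)

VSWR ≈ 4.24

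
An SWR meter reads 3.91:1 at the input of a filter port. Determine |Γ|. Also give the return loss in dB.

|Γ| ≈ 0.593; return loss ≈ 4.54 dB

|Γ| = (S − 1)/(S + 1) = (3.91 − 1)/(3.91 + 1) = 2.91/4.91
RL = −20·log₁₀|Γ| = −20·log₁₀(0.593)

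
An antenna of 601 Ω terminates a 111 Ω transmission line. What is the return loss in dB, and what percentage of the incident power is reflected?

RL ≈ 3.25 dB; 47.4% of incident power reflected

Γ = (601 − 111)/(601 + 111) = 0.688
RL = −20·log₁₀(0.688) = 3.25 dB
P_refl/P_inc = |Γ|² = 0.474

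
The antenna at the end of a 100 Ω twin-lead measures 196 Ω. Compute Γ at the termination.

Γ = (Z_L − Z_0)/(Z_L + Z_0) = (196 − 100)/(196 + 100) = 96/296

Γ = 0.324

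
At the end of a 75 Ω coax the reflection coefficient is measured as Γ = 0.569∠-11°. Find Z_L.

Z_L ≈ 245 − j78.8 Ω

Z_L = Z_0·(1 + Γ)/(1 − Γ) = 75·(1.56 − j0.109)/(0.441 + j0.109)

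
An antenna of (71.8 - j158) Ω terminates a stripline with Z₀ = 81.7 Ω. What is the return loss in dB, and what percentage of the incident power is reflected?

Γ = (-9.9 − j158)/(153.5 − j158), |Γ| = 0.719
RL = −20·log₁₀(0.719) = 2.87 dB
P_refl/P_inc = |Γ|² = 0.516

RL ≈ 2.87 dB; 51.6% of incident power reflected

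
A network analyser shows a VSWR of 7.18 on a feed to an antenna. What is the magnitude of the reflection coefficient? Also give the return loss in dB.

|Γ| ≈ 0.756; return loss ≈ 2.44 dB

|Γ| = (S − 1)/(S + 1) = (7.18 − 1)/(7.18 + 1) = 6.18/8.18
RL = −20·log₁₀|Γ| = −20·log₁₀(0.756)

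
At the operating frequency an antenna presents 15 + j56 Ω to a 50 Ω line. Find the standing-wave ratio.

Γ = (Z_L − Z_0)/(Z_L + Z_0) = (-35 + j56)/(65 + j56)
|Γ| = 66/85.8 = 0.77
VSWR = (1 + |Γ|)/(1 − |Γ|) = 1.77/0.23

VSWR ≈ 7.68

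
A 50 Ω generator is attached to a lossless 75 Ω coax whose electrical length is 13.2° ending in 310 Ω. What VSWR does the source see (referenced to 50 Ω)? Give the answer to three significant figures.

tan(βl) = 0.235
Z_in = Z_0·(Z_L + jZ_0·tanβl)/(Z_0 + jZ_L·tanβl) = 169 − j146 Ω
Γ_s = (Z_in − Z_s)/(Z_in + Z_s) = (119 − j146)/(219 − j146), |Γ_s| = 0.715
VSWR = (1 + |Γ_s|)/(1 − |Γ_s|)

VSWR ≈ 6.03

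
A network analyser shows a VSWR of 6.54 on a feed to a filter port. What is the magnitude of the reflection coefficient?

|Γ| = (S − 1)/(S + 1) = (6.54 − 1)/(6.54 + 1) = 5.54/7.54

|Γ| ≈ 0.735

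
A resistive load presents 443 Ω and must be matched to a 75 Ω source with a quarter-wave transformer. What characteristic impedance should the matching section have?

Z_qwt ≈ 182 Ω

Z_qwt = √(Z_0·R_L) = √(75 × 443) = √33220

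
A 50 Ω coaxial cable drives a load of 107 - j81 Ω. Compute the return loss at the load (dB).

Γ = (57 − j81)/(157 − j81), |Γ| = 0.561
RL = −20·log₁₀|Γ| = −20·log₁₀(0.561)

RL ≈ 5.03 dB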